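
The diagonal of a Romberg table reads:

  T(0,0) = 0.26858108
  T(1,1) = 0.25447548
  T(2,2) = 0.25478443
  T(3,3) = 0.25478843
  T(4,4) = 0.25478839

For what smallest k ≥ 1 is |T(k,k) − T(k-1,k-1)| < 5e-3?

k = 2

|T(1,1) − T(0,0)| = 0.01410560 ≥ 5e-3
|T(2,2) − T(1,1)| = 0.00030895 < 5e-3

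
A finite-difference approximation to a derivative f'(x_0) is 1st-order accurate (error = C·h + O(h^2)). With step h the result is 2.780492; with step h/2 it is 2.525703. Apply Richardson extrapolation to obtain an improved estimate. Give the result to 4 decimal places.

Extrapolated value = (2·A(h/2) − A(h)) / (2 − 1)
= (2·2.525703 − 2.780492) / 1
= 2.270914 / 1 = 2.270914

2.2709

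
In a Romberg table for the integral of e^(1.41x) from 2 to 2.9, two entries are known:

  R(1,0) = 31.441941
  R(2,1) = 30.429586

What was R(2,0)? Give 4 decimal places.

From R(2,1) = (4·R(2,0) − R(1,0))/3, solve for R(2,0):
4·R(2,0) = 3·30.429586 + 31.441941 = 122.730699
R(2,0) = 30.682675

30.6827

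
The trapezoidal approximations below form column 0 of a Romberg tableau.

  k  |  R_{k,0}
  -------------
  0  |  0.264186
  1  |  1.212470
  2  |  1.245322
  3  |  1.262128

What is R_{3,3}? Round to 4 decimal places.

R_{1,1} = (4·1.212470 − 0.264186) / 3 = 1.528565
R_{2,1} = (4·1.245322 − 1.212470) / 3 = 1.256273
R_{3,1} = (4·1.262128 − 1.245322) / 3 = 1.267730
R_{2,2} = (16·1.256273 − 1.528565) / 15 = 1.238120
R_{3,2} = (16·1.267730 − 1.256273) / 15 = 1.268494
R_{3,3} = (64·1.268494 − 1.238120) / 63 = 1.268976

1.2690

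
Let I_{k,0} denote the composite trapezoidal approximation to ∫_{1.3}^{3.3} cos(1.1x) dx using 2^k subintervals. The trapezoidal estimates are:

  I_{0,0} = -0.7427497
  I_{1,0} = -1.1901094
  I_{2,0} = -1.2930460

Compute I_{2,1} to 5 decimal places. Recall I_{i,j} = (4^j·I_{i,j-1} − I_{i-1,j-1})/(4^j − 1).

Richardson extrapolation on the trapezoidal column (denominator 4−1=3):
I_{2,1} = -1.2930460 + (-1.2930460 − (-1.1901094))/3 = -1.3273582

-1.32736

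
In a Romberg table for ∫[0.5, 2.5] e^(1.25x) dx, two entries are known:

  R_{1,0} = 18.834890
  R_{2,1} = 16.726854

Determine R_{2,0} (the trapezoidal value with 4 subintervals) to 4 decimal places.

From R_{2,1} = (4·R_{2,0} − R_{1,0})/3, solve for R_{2,0}:
4·R_{2,0} = 3·16.726854 + 18.834890 = 69.015452
R_{2,0} = 17.253863

17.2539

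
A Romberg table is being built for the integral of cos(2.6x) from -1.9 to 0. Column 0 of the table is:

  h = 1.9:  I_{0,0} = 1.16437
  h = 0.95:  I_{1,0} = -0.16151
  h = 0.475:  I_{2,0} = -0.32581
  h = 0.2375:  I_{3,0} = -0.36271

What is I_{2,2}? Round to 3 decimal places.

-0.366

I_{1,1} = (4·(-0.16151) − 1.16437) / 3 = -0.60347
I_{2,1} = (4·(-0.32581) − (-0.16151)) / 3 = -0.38058
I_{2,2} = -0.38058 + (-0.38058 − (-0.60347))/15 = -0.36572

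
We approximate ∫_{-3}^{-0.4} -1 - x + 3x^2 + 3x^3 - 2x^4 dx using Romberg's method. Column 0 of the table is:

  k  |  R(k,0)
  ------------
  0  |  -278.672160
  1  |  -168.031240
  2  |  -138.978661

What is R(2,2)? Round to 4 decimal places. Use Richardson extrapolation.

-129.1707

R(1,1) = -168.031240 + (-168.031240 − (-278.672160))/3 = -131.150933
R(2,1) = (4·(-138.978661) − (-168.031240)) / 3 = -129.294468
R(2,2) = (16·(-129.294468) − (-131.150933)) / 15 = -129.170704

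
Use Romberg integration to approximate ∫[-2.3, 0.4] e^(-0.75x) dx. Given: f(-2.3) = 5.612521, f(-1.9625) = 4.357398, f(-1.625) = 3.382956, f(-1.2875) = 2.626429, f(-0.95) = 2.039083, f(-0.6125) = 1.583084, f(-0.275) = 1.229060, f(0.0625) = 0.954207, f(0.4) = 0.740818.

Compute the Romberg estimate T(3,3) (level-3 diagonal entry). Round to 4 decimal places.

6.4956

T(0,0) (trapezoid, 1 panel, h=2.7000): 8.577008
T(1,0) (trapezoid, 2 panels, h=1.3500): 7.041266
T(2,0) (trapezoid, 4 panels, h=0.6750): 6.633744
T(3,0) (trapezoid, 8 panels, h=0.3375): 6.530249
T(1,1) = 7.041266 + (7.041266 − 8.577008)/3 = 6.529352
T(2,1) = 6.633744 + (6.633744 − 7.041266)/3 = 6.497903
T(3,1) = 6.530249 + (6.530249 − 6.633744)/3 = 6.495751
T(2,2) = 6.497903 + (6.497903 − 6.529352)/15 = 6.495806
T(3,2) = 6.495751 + (6.495751 − 6.497903)/15 = 6.495608
T(3,3) = 6.495608 + (6.495608 − 6.495806)/63 = 6.495605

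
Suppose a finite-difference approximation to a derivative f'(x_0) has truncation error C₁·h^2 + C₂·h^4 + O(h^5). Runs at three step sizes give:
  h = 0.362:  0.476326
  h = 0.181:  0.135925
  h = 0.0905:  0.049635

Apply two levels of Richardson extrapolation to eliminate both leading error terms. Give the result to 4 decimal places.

0.0208

First eliminate the h^2 term (factor 2^2 = 4):
  B₁ = (4·0.135925 − 0.476326)/3 = 0.022458
  B₂ = (4·0.049635 − 0.135925)/3 = 0.020872
Then eliminate the h^4 term (factor 2^4 = 16):
  (16·0.020872 − 0.022458)/15 = 0.020766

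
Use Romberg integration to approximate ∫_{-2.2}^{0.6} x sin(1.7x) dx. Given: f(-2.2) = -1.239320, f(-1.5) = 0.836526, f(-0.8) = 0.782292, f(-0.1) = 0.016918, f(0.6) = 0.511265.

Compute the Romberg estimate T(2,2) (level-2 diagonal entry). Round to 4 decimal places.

T(0,0) (trapezoid, 1 panel, h=2.8000): -1.019277
T(1,0) (trapezoid, 2 panels, h=1.4000): 0.585570
T(2,0) (trapezoid, 4 panels, h=0.7000): 0.890196
T(1,1) = 0.585570 + (0.585570 − (-1.019277))/3 = 1.120519
T(2,1) = 0.890196 + (0.890196 − 0.585570)/3 = 0.991738
T(2,2) = 0.991738 + (0.991738 − 1.120519)/15 = 0.983153

0.9832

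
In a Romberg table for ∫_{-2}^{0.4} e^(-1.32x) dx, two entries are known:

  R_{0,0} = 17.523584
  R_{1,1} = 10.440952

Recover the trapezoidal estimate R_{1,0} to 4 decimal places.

12.2116

From R_{1,1} = (4·R_{1,0} − R_{0,0})/3, solve for R_{1,0}:
4·R_{1,0} = 3·10.440952 + 17.523584 = 48.846440
R_{1,0} = 12.211610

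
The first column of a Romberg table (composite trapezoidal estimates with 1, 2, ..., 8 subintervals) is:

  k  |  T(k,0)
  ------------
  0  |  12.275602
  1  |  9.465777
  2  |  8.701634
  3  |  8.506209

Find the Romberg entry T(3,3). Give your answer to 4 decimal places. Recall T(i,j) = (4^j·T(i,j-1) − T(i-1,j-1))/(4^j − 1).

8.4407

Richardson extrapolation on the trapezoidal column (denominator 4−1=3):
T(1,1) = 9.465777 + (9.465777 − 12.275602)/3 = 8.529169
T(2,1) = 8.701634 + (8.701634 − 9.465777)/3 = 8.446920
T(3,1) = 8.506209 + (8.506209 − 8.701634)/3 = 8.441067
T(2,2) = 8.446920 + (8.446920 − 8.529169)/15 = 8.441437
T(3,2) = 8.441067 + (8.441067 − 8.446920)/15 = 8.440677
T(3,3) = (64·8.440677 − 8.441437) / 63 = 8.440665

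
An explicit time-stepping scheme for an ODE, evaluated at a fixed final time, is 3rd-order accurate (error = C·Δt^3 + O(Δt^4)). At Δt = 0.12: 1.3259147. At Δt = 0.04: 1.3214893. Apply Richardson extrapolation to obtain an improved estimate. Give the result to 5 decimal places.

1.32132

The leading error scales as Δt^3; refining by a factor of 3 reduces it by 3^3 = 27.
Extrapolated value = (27·A(Δt/3) − A(Δt)) / (27 − 1)
= (27·1.3214893 − 1.3259147) / 26
= 34.3542964 / 26 = 1.3213191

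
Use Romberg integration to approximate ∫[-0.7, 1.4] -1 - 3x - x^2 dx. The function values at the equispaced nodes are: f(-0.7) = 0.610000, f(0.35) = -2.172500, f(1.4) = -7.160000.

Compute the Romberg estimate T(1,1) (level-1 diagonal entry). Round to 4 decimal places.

T(0,0) (trapezoid, 1 panel, h=2.1000): -6.877500
T(1,0) (trapezoid, 2 panels, h=1.0500): -5.719875
T(1,1) = -5.719875 + (-5.719875 − (-6.877500))/3 = -5.334000

-5.3340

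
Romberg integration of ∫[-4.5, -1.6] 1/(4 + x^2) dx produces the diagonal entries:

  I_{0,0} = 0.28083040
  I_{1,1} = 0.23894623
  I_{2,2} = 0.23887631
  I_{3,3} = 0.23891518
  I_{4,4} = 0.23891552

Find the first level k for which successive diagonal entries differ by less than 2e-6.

k = 4

|I_{1,1} − I_{0,0}| = 0.04188417 ≥ 2e-6
|I_{2,2} − I_{1,1}| = 0.00006992 ≥ 2e-6
|I_{3,3} − I_{2,2}| = 0.00003887 ≥ 2e-6
|I_{4,4} − I_{3,3}| = 0.00000034 < 2e-6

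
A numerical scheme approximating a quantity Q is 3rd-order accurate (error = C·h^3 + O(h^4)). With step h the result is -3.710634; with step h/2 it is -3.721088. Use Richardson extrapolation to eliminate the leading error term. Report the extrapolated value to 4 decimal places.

-3.7226

The leading error scales as h^3; refining by a factor of 2 reduces it by 2^3 = 8.
Extrapolated value = (8·A(h/2) − A(h)) / (8 − 1)
= (8·(-3.721088) − (-3.710634)) / 7
= -26.058070 / 7 = -3.722581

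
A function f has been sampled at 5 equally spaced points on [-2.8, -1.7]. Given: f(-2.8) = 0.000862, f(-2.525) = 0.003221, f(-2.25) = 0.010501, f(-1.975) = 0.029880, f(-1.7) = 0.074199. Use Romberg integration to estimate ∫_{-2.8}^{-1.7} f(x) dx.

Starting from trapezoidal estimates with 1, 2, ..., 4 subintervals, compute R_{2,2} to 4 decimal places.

R_{0,0} (trapezoid, 1 panel, h=1.1000): 0.041284
R_{1,0} (trapezoid, 2 panels, h=0.5500): 0.026417
R_{2,0} (trapezoid, 4 panels, h=0.2750): 0.022311
R_{1,1} = 0.026417 + (0.026417 − 0.041284)/3 = 0.021461
R_{2,1} = 0.022311 + (0.022311 − 0.026417)/3 = 0.020942
R_{2,2} = 0.020942 + (0.020942 − 0.021461)/15 = 0.020907

0.0209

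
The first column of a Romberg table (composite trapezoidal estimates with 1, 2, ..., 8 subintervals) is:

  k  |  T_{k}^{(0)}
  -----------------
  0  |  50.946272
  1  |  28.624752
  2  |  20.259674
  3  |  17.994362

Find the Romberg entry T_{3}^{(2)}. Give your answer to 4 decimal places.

T_{2}^{(1)} = (4·20.259674 − 28.624752) / 3 = 17.471315
T_{3}^{(1)} = (4·17.994362 − 20.259674) / 3 = 17.239258
T_{3}^{(2)} = 17.239258 + (17.239258 − 17.471315)/15 = 17.223788

17.2238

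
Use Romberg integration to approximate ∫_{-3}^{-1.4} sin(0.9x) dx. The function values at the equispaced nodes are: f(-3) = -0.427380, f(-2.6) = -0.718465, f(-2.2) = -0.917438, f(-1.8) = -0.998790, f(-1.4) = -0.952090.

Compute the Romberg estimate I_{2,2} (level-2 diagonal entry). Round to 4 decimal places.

-1.3443

I_{0,0} (trapezoid, 1 panel, h=1.6000): -1.103576
I_{1,0} (trapezoid, 2 panels, h=0.8000): -1.285738
I_{2,0} (trapezoid, 4 panels, h=0.4000): -1.329771
I_{1,1} = -1.285738 + (-1.285738 − (-1.103576))/3 = -1.346459
I_{2,1} = -1.329771 + (-1.329771 − (-1.285738))/3 = -1.344449
I_{2,2} = -1.344449 + (-1.344449 − (-1.346459))/15 = -1.344315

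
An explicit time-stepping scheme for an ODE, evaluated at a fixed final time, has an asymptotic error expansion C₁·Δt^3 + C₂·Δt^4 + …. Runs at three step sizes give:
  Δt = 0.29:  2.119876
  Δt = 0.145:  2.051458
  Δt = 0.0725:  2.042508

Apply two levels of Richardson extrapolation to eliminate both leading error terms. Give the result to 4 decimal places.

First eliminate the Δt^3 term (factor 2^3 = 8):
  B₁ = (8·2.051458 − 2.119876)/7 = 2.041684
  B₂ = (8·2.042508 − 2.051458)/7 = 2.041229
Then eliminate the Δt^4 term (factor 2^4 = 16):
  (16·2.041229 − 2.041684)/15 = 2.041199

2.0412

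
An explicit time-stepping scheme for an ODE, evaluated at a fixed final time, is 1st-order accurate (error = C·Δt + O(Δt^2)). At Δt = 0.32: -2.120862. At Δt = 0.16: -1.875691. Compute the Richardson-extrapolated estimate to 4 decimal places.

Extrapolated value = (2·A(Δt/2) − A(Δt)) / (2 − 1)
= (2·(-1.875691) − (-2.120862)) / 1
= -1.630520 / 1 = -1.630520

-1.6305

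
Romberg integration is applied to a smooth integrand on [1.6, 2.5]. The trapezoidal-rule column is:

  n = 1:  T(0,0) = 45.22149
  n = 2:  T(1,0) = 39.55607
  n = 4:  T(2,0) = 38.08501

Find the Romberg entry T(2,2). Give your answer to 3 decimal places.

37.590

T(1,1) = 39.55607 + (39.55607 − 45.22149)/3 = 37.66760
T(2,1) = (4·38.08501 − 39.55607) / 3 = 37.59466
T(2,2) = (16·37.59466 − 37.66760) / 15 = 37.58980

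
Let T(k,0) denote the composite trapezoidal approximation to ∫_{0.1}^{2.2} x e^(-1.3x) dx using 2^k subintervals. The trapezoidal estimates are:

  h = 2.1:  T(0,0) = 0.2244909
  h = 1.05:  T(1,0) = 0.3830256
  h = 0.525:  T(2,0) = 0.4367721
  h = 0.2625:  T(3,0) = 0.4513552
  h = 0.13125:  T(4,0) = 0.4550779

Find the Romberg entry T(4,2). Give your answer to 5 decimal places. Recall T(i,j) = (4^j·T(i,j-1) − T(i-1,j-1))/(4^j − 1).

0.45633

T(3,1) = 0.4513552 + (0.4513552 − 0.4367721)/3 = 0.4562162
T(4,1) = (4·0.4550779 − 0.4513552) / 3 = 0.4563188
T(4,2) = 0.4563188 + (0.4563188 − 0.4562162)/15 = 0.4563256
(Column j=1 coincides with Simpson's rule on the same nodes.)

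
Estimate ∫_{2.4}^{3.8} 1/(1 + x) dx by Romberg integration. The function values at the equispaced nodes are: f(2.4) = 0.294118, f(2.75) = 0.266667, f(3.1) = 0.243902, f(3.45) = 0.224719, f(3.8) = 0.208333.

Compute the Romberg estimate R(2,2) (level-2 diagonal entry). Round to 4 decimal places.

R(0,0) (trapezoid, 1 panel, h=1.4000): 0.351716
R(1,0) (trapezoid, 2 panels, h=0.7000): 0.346589
R(2,0) (trapezoid, 4 panels, h=0.3500): 0.345280
R(1,1) = 0.346589 + (0.346589 − 0.351716)/3 = 0.344880
R(2,1) = 0.345280 + (0.345280 − 0.346589)/3 = 0.344844
R(2,2) = 0.344844 + (0.344844 − 0.344880)/15 = 0.344842

0.3448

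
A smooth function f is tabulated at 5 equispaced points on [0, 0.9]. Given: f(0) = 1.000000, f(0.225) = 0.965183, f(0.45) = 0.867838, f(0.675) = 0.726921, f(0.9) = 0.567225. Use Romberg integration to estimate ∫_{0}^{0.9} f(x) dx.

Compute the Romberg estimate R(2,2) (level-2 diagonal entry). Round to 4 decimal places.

0.7553

R(0,0) (trapezoid, 1 panel, h=0.9000): 0.705251
R(1,0) (trapezoid, 2 panels, h=0.4500): 0.743153
R(2,0) (trapezoid, 4 panels, h=0.2250): 0.752300
R(1,1) = 0.743153 + (0.743153 − 0.705251)/3 = 0.755787
R(2,1) = 0.752300 + (0.752300 − 0.743153)/3 = 0.755349
R(2,2) = 0.755349 + (0.755349 − 0.755787)/15 = 0.755320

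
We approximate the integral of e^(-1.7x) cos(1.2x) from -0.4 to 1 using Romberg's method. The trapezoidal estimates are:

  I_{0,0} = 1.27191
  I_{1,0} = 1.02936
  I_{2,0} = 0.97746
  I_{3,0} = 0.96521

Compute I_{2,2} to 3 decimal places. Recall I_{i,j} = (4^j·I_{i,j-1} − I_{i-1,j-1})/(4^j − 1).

Richardson extrapolation on the trapezoidal column (denominator 4−1=3):
I_{1,1} = (4·1.02936 − 1.27191) / 3 = 0.94851
I_{2,1} = 0.97746 + (0.97746 − 1.02936)/3 = 0.96016
I_{2,2} = (16·0.96016 − 0.94851) / 15 = 0.96094

0.961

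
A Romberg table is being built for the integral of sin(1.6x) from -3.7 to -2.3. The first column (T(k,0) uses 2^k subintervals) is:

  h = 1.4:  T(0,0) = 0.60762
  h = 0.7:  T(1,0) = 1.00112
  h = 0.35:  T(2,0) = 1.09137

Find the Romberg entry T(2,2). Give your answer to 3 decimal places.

1.121

T(1,1) = 1.00112 + (1.00112 − 0.60762)/3 = 1.13229
T(2,1) = 1.09137 + (1.09137 − 1.00112)/3 = 1.12145
T(2,2) = (16·1.12145 − 1.13229) / 15 = 1.12073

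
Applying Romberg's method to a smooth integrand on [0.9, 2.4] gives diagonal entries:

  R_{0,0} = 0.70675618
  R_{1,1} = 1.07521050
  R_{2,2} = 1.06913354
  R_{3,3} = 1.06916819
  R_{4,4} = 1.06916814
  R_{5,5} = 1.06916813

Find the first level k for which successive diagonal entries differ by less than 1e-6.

k = 4

|R_{1,1} − R_{0,0}| = 0.36845432 ≥ 1e-6
|R_{2,2} − R_{1,1}| = 0.00607696 ≥ 1e-6
|R_{3,3} − R_{2,2}| = 0.00003465 ≥ 1e-6
|R_{4,4} − R_{3,3}| = 0.00000005 < 1e-6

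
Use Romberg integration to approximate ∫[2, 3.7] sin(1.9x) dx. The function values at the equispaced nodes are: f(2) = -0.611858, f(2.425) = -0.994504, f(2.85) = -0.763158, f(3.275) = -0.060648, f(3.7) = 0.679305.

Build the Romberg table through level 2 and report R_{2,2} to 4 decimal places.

R_{0,0} (trapezoid, 1 panel, h=1.7000): 0.057330
R_{1,0} (trapezoid, 2 panels, h=0.8500): -0.620019
R_{2,0} (trapezoid, 4 panels, h=0.4250): -0.758449
R_{1,1} = -0.620019 + (-0.620019 − 0.057330)/3 = -0.845802
R_{2,1} = -0.758449 + (-0.758449 − (-0.620019))/3 = -0.804592
R_{2,2} = -0.804592 + (-0.804592 − (-0.845802))/15 = -0.801845

-0.8018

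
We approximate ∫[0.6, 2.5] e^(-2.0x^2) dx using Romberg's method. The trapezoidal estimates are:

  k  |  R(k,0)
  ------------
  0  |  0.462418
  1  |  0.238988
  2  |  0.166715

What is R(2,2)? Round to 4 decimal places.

Richardson extrapolation on the trapezoidal column (denominator 4−1=3):
R(1,1) = 0.238988 + (0.238988 − 0.462418)/3 = 0.164511
R(2,1) = 0.166715 + (0.166715 − 0.238988)/3 = 0.142624
R(2,2) = 0.142624 + (0.142624 − 0.164511)/15 = 0.141165

0.1412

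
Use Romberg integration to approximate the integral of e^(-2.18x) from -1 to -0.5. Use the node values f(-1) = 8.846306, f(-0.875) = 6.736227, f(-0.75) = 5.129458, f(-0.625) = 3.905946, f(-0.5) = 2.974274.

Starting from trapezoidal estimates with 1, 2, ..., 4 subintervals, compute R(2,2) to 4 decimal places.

R(0,0) (trapezoid, 1 panel, h=0.5000): 2.955145
R(1,0) (trapezoid, 2 panels, h=0.2500): 2.759937
R(2,0) (trapezoid, 4 panels, h=0.1250): 2.710240
R(1,1) = 2.759937 + (2.759937 − 2.955145)/3 = 2.694868
R(2,1) = 2.710240 + (2.710240 − 2.759937)/3 = 2.693674
R(2,2) = 2.693674 + (2.693674 − 2.694868)/15 = 2.693594

2.6936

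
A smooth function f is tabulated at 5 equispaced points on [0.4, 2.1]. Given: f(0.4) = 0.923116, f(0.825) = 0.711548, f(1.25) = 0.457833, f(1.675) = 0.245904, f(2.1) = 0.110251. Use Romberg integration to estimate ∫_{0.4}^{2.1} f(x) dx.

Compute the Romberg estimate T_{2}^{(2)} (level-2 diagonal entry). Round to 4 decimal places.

T_{0}^{(0)} (trapezoid, 1 panel, h=1.7000): 0.878362
T_{1}^{(0)} (trapezoid, 2 panels, h=0.8500): 0.828339
T_{2}^{(0)} (trapezoid, 4 panels, h=0.4250): 0.821087
T_{1}^{(1)} = 0.828339 + (0.828339 − 0.878362)/3 = 0.811665
T_{2}^{(1)} = 0.821087 + (0.821087 − 0.828339)/3 = 0.818670
T_{2}^{(2)} = 0.818670 + (0.818670 − 0.811665)/15 = 0.819137

0.8191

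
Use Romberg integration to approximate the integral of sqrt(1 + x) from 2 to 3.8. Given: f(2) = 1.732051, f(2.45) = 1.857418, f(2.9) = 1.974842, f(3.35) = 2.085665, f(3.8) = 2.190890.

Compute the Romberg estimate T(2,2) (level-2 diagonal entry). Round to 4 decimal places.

3.5467

T(0,0) (trapezoid, 1 panel, h=1.8000): 3.530647
T(1,0) (trapezoid, 2 panels, h=0.9000): 3.542681
T(2,0) (trapezoid, 4 panels, h=0.4500): 3.545728
T(1,1) = 3.542681 + (3.542681 − 3.530647)/3 = 3.546692
T(2,1) = 3.545728 + (3.545728 − 3.542681)/3 = 3.546744
T(2,2) = 3.546744 + (3.546744 − 3.546692)/15 = 3.546747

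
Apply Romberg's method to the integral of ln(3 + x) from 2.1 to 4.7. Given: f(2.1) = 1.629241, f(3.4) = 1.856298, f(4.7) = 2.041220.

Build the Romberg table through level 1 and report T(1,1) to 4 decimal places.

T(0,0) (trapezoid, 1 panel, h=2.6000): 4.771599
T(1,0) (trapezoid, 2 panels, h=1.3000): 4.798987
T(1,1) = 4.798987 + (4.798987 − 4.771599)/3 = 4.808116

4.8081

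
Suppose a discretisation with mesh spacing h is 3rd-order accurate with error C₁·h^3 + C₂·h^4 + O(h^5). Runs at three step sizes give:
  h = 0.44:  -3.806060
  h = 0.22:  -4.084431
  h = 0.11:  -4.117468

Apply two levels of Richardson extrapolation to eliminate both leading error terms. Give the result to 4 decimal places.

First eliminate the h^3 term (factor 2^3 = 8):
  B₁ = (8·(-4.084431) − (-3.806060))/7 = -4.124198
  B₂ = (8·(-4.117468) − (-4.084431))/7 = -4.122188
Then eliminate the h^4 term (factor 2^4 = 16):
  (16·(-4.122188) − (-4.124198))/15 = -4.122054

-4.1221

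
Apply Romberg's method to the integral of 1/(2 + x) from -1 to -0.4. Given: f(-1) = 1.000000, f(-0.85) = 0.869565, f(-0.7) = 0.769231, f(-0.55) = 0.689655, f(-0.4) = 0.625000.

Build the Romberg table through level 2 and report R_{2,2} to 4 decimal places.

R_{0,0} (trapezoid, 1 panel, h=0.6000): 0.487500
R_{1,0} (trapezoid, 2 panels, h=0.3000): 0.474519
R_{2,0} (trapezoid, 4 panels, h=0.1500): 0.471143
R_{1,1} = 0.474519 + (0.474519 − 0.487500)/3 = 0.470192
R_{2,1} = 0.471143 + (0.471143 − 0.474519)/3 = 0.470018
R_{2,2} = 0.470018 + (0.470018 − 0.470192)/15 = 0.470006

0.4700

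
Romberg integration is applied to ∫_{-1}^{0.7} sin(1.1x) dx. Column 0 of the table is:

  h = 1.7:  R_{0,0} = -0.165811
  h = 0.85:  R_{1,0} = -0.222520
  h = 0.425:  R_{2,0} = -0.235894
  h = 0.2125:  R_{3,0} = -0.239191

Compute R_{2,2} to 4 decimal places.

Richardson extrapolation on the trapezoidal column (denominator 4−1=3):
R_{1,1} = (4·(-0.222520) − (-0.165811)) / 3 = -0.241423
R_{2,1} = (4·(-0.235894) − (-0.222520)) / 3 = -0.240352
R_{2,2} = -0.240352 + (-0.240352 − (-0.241423))/15 = -0.240281

-0.2403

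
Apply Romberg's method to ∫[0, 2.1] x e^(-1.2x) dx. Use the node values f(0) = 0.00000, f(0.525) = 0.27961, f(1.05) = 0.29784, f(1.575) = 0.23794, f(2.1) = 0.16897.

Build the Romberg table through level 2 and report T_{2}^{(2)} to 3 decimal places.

T_{0}^{(0)} (trapezoid, 1 panel, h=2.1000): 0.17742
T_{1}^{(0)} (trapezoid, 2 panels, h=1.0500): 0.40144
T_{2}^{(0)} (trapezoid, 4 panels, h=0.5250): 0.47243
T_{1}^{(1)} = 0.40144 + (0.40144 − 0.17742)/3 = 0.47611
T_{2}^{(1)} = 0.47243 + (0.47243 − 0.40144)/3 = 0.49609
T_{2}^{(2)} = 0.49609 + (0.49609 − 0.47611)/15 = 0.49742

0.497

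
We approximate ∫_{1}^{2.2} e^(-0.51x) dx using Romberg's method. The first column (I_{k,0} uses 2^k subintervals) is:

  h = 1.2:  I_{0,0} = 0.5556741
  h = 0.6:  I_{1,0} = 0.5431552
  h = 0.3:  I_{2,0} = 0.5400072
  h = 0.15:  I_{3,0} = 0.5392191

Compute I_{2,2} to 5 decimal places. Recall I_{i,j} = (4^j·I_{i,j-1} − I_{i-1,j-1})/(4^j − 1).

Richardson extrapolation on the trapezoidal column (denominator 4−1=3):
I_{1,1} = 0.5431552 + (0.5431552 − 0.5556741)/3 = 0.5389822
I_{2,1} = (4·0.5400072 − 0.5431552) / 3 = 0.5389579
I_{2,2} = (16·0.5389579 − 0.5389822) / 15 = 0.5389563

0.53896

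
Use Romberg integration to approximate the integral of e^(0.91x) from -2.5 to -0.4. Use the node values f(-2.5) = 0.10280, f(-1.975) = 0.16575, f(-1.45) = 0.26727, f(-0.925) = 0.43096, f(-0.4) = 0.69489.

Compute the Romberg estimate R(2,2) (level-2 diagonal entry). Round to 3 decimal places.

0.651

R(0,0) (trapezoid, 1 panel, h=2.1000): 0.83757
R(1,0) (trapezoid, 2 panels, h=1.0500): 0.69942
R(2,0) (trapezoid, 4 panels, h=0.5250): 0.66298
R(1,1) = 0.69942 + (0.69942 − 0.83757)/3 = 0.65337
R(2,1) = 0.66298 + (0.66298 − 0.69942)/3 = 0.65083
R(2,2) = 0.65083 + (0.65083 − 0.65337)/15 = 0.65066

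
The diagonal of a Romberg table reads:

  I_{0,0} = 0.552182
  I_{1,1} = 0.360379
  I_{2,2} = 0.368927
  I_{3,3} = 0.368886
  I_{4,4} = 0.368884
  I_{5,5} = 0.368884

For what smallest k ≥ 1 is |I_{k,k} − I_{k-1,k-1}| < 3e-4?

|I_{1,1} − I_{0,0}| = 0.191803 ≥ 3e-4
|I_{2,2} − I_{1,1}| = 0.008548 ≥ 3e-4
|I_{3,3} − I_{2,2}| = 0.000041 < 3e-4

k = 3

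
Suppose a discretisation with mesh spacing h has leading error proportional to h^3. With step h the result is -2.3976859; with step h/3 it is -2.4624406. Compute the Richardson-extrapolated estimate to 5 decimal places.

-2.46493

The leading error scales as h^3; refining by a factor of 3 reduces it by 3^3 = 27.
Extrapolated value = (27·A(h/3) − A(h)) / (27 − 1)
= (27·(-2.4624406) − (-2.3976859)) / 26
= -64.0882103 / 26 = -2.4649312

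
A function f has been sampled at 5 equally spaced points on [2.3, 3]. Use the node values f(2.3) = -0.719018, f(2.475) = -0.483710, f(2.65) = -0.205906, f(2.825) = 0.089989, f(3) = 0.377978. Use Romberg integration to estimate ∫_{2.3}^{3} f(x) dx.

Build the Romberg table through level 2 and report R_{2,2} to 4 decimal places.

-0.1358

R_{0,0} (trapezoid, 1 panel, h=0.7000): -0.119364
R_{1,0} (trapezoid, 2 panels, h=0.3500): -0.131749
R_{2,0} (trapezoid, 4 panels, h=0.1750): -0.134776
R_{1,1} = -0.131749 + (-0.131749 − (-0.119364))/3 = -0.135877
R_{2,1} = -0.134776 + (-0.134776 − (-0.131749))/3 = -0.135785
R_{2,2} = -0.135785 + (-0.135785 − (-0.135877))/15 = -0.135779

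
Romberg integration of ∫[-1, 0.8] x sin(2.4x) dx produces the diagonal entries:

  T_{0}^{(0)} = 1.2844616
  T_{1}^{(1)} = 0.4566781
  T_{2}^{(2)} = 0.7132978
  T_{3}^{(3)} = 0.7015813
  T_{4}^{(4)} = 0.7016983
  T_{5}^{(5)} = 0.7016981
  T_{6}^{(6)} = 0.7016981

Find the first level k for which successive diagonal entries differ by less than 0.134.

k = 3

|T_{1}^{(1)} − T_{0}^{(0)}| = 0.8277835 ≥ 0.134
|T_{2}^{(2)} − T_{1}^{(1)}| = 0.2566197 ≥ 0.134
|T_{3}^{(3)} − T_{2}^{(2)}| = 0.0117165 < 0.134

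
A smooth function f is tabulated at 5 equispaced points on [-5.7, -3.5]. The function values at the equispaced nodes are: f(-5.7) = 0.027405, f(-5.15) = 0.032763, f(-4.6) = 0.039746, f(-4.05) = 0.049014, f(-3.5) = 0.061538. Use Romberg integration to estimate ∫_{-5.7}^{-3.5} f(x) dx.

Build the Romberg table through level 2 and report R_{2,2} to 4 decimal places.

0.0908

R_{0,0} (trapezoid, 1 panel, h=2.2000): 0.097837
R_{1,0} (trapezoid, 2 panels, h=1.1000): 0.092639
R_{2,0} (trapezoid, 4 panels, h=0.5500): 0.091297
R_{1,1} = 0.092639 + (0.092639 − 0.097837)/3 = 0.090906
R_{2,1} = 0.091297 + (0.091297 − 0.092639)/3 = 0.090850
R_{2,2} = 0.090850 + (0.090850 − 0.090906)/15 = 0.090846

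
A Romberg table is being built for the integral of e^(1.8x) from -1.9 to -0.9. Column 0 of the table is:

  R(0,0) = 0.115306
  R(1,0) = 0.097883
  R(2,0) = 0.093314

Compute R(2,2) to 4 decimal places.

Richardson extrapolation on the trapezoidal column (denominator 4−1=3):
R(1,1) = (4·0.097883 − 0.115306) / 3 = 0.092075
R(2,1) = (4·0.093314 − 0.097883) / 3 = 0.091791
R(2,2) = (16·0.091791 − 0.092075) / 15 = 0.091772

0.0918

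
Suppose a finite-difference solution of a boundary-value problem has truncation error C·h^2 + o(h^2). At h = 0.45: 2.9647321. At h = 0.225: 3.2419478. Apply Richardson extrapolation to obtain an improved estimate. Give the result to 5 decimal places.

The leading error scales as h^2; refining by a factor of 2 reduces it by 2^2 = 4.
Extrapolated value = (4·A(h/2) − A(h)) / (4 − 1)
= (4·3.2419478 − 2.9647321) / 3
= 10.0030591 / 3 = 3.3343530

3.33435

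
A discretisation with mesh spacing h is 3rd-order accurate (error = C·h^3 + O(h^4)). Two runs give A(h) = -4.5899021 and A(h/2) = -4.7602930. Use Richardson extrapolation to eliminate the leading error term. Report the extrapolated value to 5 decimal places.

The leading error scales as h^3; refining by a factor of 2 reduces it by 2^3 = 8.
Extrapolated value = (8·A(h/2) − A(h)) / (8 − 1)
= (8·(-4.7602930) − (-4.5899021)) / 7
= -33.4924419 / 7 = -4.7846346

-4.78463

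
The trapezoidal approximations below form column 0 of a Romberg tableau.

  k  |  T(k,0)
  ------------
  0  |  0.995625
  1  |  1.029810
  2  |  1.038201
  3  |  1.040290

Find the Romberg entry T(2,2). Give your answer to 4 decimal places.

T(1,1) = 1.029810 + (1.029810 − 0.995625)/3 = 1.041205
T(2,1) = (4·1.038201 − 1.029810) / 3 = 1.040998
T(2,2) = (16·1.040998 − 1.041205) / 15 = 1.040984

1.0410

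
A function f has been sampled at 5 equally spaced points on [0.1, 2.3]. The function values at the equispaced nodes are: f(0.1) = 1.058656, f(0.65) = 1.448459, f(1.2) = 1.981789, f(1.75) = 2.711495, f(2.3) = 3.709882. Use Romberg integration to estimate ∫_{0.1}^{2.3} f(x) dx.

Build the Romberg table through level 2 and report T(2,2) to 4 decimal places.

T(0,0) (trapezoid, 1 panel, h=2.2000): 5.245392
T(1,0) (trapezoid, 2 panels, h=1.1000): 4.802664
T(2,0) (trapezoid, 4 panels, h=0.5500): 4.689307
T(1,1) = 4.802664 + (4.802664 − 5.245392)/3 = 4.655088
T(2,1) = 4.689307 + (4.689307 − 4.802664)/3 = 4.651521
T(2,2) = 4.651521 + (4.651521 − 4.655088)/15 = 4.651283

4.6513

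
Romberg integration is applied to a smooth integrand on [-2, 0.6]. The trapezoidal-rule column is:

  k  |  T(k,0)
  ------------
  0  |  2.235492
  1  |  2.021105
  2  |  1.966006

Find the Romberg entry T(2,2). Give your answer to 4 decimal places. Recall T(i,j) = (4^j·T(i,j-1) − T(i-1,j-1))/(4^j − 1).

T(1,1) = (4·2.021105 − 2.235492) / 3 = 1.949643
T(2,1) = 1.966006 + (1.966006 − 2.021105)/3 = 1.947640
T(2,2) = 1.947640 + (1.947640 − 1.949643)/15 = 1.947506

1.9475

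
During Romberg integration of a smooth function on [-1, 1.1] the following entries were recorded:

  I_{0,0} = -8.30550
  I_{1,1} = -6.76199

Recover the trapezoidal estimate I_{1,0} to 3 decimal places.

From I_{1,1} = (4·I_{1,0} − I_{0,0})/3, solve for I_{1,0}:
4·I_{1,0} = 3·(-6.76199) + (-8.30550) = -28.59147
I_{1,0} = -7.14787

-7.148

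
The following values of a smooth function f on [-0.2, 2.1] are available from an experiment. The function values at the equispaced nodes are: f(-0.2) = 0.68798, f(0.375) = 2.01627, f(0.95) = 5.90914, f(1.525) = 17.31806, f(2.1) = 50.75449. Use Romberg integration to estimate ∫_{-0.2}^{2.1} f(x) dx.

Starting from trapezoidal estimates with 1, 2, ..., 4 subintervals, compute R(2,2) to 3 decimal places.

26.826

R(0,0) (trapezoid, 1 panel, h=2.3000): 59.15884
R(1,0) (trapezoid, 2 panels, h=1.1500): 36.37493
R(2,0) (trapezoid, 4 panels, h=0.5750): 29.30471
R(1,1) = 36.37493 + (36.37493 − 59.15884)/3 = 28.78029
R(2,1) = 29.30471 + (29.30471 − 36.37493)/3 = 26.94797
R(2,2) = 26.94797 + (26.94797 − 28.78029)/15 = 26.82582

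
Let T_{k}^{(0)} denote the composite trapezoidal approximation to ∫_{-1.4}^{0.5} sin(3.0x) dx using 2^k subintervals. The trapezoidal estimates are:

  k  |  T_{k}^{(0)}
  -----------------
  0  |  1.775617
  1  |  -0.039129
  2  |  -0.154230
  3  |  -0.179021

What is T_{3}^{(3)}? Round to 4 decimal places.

-0.1873

T_{1}^{(1)} = -0.039129 + (-0.039129 − 1.775617)/3 = -0.644044
T_{2}^{(1)} = (4·(-0.154230) − (-0.039129)) / 3 = -0.192597
T_{3}^{(1)} = -0.179021 + (-0.179021 − (-0.154230))/3 = -0.187285
T_{2}^{(2)} = -0.192597 + (-0.192597 − (-0.644044))/15 = -0.162501
T_{3}^{(2)} = (16·(-0.187285) − (-0.192597)) / 15 = -0.186931
T_{3}^{(3)} = -0.186931 + (-0.186931 − (-0.162501))/63 = -0.187319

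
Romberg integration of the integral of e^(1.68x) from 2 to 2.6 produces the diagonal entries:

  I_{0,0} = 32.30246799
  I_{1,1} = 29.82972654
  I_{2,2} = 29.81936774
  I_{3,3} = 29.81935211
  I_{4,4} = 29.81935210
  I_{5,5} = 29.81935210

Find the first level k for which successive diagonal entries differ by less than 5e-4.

|I_{1,1} − I_{0,0}| = 2.47274145 ≥ 5e-4
|I_{2,2} − I_{1,1}| = 0.01035880 ≥ 5e-4
|I_{3,3} − I_{2,2}| = 0.00001563 < 5e-4

k = 3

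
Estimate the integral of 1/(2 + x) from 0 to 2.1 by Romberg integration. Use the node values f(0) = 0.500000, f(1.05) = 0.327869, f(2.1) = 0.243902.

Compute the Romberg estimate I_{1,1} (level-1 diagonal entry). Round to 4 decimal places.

I_{0,0} (trapezoid, 1 panel, h=2.1000): 0.781097
I_{1,0} (trapezoid, 2 panels, h=1.0500): 0.734811
I_{1,1} = 0.734811 + (0.734811 − 0.781097)/3 = 0.719382

0.7194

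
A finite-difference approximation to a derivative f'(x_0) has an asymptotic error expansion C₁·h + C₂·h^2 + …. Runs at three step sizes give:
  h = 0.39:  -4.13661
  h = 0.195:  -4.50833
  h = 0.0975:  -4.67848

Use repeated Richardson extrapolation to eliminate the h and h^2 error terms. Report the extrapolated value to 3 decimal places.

-4.838

First eliminate the h term (factor 2^1 = 2):
  B₁ = (2·(-4.50833) − (-4.13661))/1 = -4.88005
  B₂ = (2·(-4.67848) − (-4.50833))/1 = -4.84863
Then eliminate the h^2 term (factor 2^2 = 4):
  (4·(-4.84863) − (-4.88005))/3 = -4.83816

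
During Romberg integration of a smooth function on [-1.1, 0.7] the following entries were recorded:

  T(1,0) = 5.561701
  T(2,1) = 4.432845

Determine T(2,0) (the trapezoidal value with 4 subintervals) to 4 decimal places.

4.7151

From T(2,1) = (4·T(2,0) − T(1,0))/3, solve for T(2,0):
4·T(2,0) = 3·4.432845 + 5.561701 = 18.860236
T(2,0) = 4.715059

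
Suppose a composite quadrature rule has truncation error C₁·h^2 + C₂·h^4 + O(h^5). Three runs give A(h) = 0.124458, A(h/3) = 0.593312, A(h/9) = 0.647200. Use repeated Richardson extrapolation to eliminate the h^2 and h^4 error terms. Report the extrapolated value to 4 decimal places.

0.6540

First eliminate the h^2 term (factor 3^2 = 9):
  B₁ = (9·0.593312 − 0.124458)/8 = 0.651919
  B₂ = (9·0.647200 − 0.593312)/8 = 0.653936
Then eliminate the h^4 term (factor 3^4 = 81):
  (81·0.653936 − 0.651919)/80 = 0.653961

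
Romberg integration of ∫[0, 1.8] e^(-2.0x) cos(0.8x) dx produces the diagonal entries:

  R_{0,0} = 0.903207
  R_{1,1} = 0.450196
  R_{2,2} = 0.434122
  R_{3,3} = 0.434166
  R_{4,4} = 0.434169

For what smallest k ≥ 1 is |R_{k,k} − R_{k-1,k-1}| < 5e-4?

k = 3

|R_{1,1} − R_{0,0}| = 0.453011 ≥ 5e-4
|R_{2,2} − R_{1,1}| = 0.016074 ≥ 5e-4
|R_{3,3} − R_{2,2}| = 0.000044 < 5e-4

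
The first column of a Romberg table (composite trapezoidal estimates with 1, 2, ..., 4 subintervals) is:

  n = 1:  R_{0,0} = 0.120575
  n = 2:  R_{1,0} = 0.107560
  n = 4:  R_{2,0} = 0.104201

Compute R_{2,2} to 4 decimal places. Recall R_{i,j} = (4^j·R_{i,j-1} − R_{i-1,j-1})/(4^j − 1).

Richardson extrapolation on the trapezoidal column (denominator 4−1=3):
R_{1,1} = 0.107560 + (0.107560 − 0.120575)/3 = 0.103222
R_{2,1} = (4·0.104201 − 0.107560) / 3 = 0.103081
R_{2,2} = (16·0.103081 − 0.103222) / 15 = 0.103072
(Column j=1 coincides with Simpson's rule on the same nodes.)

0.1031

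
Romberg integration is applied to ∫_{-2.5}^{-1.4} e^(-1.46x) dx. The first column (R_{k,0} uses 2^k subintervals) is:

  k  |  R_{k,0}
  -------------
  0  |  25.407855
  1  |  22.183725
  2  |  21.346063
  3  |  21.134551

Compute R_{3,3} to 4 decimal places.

21.0639

Richardson extrapolation on the trapezoidal column (denominator 4−1=3):
R_{1,1} = 22.183725 + (22.183725 − 25.407855)/3 = 21.109015
R_{2,1} = (4·21.346063 − 22.183725) / 3 = 21.066842
R_{3,1} = 21.134551 + (21.134551 − 21.346063)/3 = 21.064047
R_{2,2} = 21.066842 + (21.066842 − 21.109015)/15 = 21.064030
R_{3,2} = 21.064047 + (21.064047 − 21.066842)/15 = 21.063861
R_{3,3} = 21.063861 + (21.063861 − 21.064030)/63 = 21.063858
(Column j=1 coincides with Simpson's rule on the same nodes.)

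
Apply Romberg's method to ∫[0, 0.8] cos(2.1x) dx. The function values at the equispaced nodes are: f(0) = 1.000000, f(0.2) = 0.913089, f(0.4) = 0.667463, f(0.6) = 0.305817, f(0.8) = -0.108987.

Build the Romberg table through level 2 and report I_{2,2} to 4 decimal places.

I_{0,0} (trapezoid, 1 panel, h=0.8000): 0.356405
I_{1,0} (trapezoid, 2 panels, h=0.4000): 0.445188
I_{2,0} (trapezoid, 4 panels, h=0.2000): 0.466375
I_{1,1} = 0.445188 + (0.445188 − 0.356405)/3 = 0.474782
I_{2,1} = 0.466375 + (0.466375 − 0.445188)/3 = 0.473437
I_{2,2} = 0.473437 + (0.473437 − 0.474782)/15 = 0.473347

0.4733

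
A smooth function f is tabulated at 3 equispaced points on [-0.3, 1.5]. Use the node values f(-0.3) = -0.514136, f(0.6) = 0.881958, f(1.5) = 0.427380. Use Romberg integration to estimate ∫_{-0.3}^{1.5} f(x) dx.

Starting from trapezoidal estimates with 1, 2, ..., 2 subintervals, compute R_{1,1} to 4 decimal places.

1.0323

R_{0,0} (trapezoid, 1 panel, h=1.8000): -0.078080
R_{1,0} (trapezoid, 2 panels, h=0.9000): 0.754722
R_{1,1} = 0.754722 + (0.754722 − (-0.078080))/3 = 1.032323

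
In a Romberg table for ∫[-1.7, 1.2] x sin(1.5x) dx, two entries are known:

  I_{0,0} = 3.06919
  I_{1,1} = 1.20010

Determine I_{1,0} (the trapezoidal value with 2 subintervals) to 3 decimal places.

1.667

From I_{1,1} = (4·I_{1,0} − I_{0,0})/3, solve for I_{1,0}:
4·I_{1,0} = 3·1.20010 + 3.06919 = 6.66949
I_{1,0} = 1.66737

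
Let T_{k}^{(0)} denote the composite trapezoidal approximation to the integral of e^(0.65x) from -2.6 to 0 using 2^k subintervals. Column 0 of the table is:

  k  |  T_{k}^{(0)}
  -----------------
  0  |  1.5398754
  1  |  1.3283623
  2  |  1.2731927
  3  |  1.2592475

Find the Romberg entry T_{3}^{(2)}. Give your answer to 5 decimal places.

1.25459

Richardson extrapolation on the trapezoidal column (denominator 4−1=3):
T_{2}^{(1)} = 1.2731927 + (1.2731927 − 1.3283623)/3 = 1.2548028
T_{3}^{(1)} = 1.2592475 + (1.2592475 − 1.2731927)/3 = 1.2545991
T_{3}^{(2)} = 1.2545991 + (1.2545991 − 1.2548028)/15 = 1.2545855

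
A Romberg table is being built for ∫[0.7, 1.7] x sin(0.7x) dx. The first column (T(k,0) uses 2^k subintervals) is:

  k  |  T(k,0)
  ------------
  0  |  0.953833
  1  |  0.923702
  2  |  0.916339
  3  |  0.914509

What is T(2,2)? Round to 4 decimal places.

Richardson extrapolation on the trapezoidal column (denominator 4−1=3):
T(1,1) = 0.923702 + (0.923702 − 0.953833)/3 = 0.913658
T(2,1) = (4·0.916339 − 0.923702) / 3 = 0.913885
T(2,2) = 0.913885 + (0.913885 − 0.913658)/15 = 0.913900
(Column j=1 coincides with Simpson's rule on the same nodes.)

0.9139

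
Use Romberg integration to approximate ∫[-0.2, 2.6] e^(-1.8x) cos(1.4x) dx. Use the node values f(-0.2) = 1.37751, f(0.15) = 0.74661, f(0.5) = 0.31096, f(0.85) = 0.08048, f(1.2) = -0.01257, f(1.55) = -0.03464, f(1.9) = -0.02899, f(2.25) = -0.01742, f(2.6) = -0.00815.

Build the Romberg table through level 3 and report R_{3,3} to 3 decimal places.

R_{0,0} (trapezoid, 1 panel, h=2.8000): 1.91710
R_{1,0} (trapezoid, 2 panels, h=1.4000): 0.94095
R_{2,0} (trapezoid, 4 panels, h=0.7000): 0.66786
R_{3,0} (trapezoid, 8 panels, h=0.3500): 0.60519
R_{1,1} = 0.94095 + (0.94095 − 1.91710)/3 = 0.61557
R_{2,1} = 0.66786 + (0.66786 − 0.94095)/3 = 0.57683
R_{3,1} = 0.60519 + (0.60519 − 0.66786)/3 = 0.58430
R_{2,2} = 0.57683 + (0.57683 − 0.61557)/15 = 0.57425
R_{3,2} = 0.58430 + (0.58430 − 0.57683)/15 = 0.58480
R_{3,3} = 0.58480 + (0.58480 − 0.57425)/63 = 0.58497

0.585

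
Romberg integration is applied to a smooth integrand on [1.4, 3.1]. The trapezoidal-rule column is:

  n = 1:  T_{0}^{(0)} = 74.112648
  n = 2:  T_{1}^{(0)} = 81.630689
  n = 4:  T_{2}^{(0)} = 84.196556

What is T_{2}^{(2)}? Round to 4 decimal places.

T_{1}^{(1)} = 81.630689 + (81.630689 − 74.112648)/3 = 84.136703
T_{2}^{(1)} = 84.196556 + (84.196556 − 81.630689)/3 = 85.051845
T_{2}^{(2)} = 85.051845 + (85.051845 − 84.136703)/15 = 85.112854

85.1129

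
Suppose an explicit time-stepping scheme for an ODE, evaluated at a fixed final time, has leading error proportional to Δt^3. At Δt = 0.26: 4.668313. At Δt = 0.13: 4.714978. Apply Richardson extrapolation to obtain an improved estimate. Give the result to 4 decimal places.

4.7216

The leading error scales as Δt^3; refining by a factor of 2 reduces it by 2^3 = 8.
Extrapolated value = (8·A(Δt/2) − A(Δt)) / (8 − 1)
= (8·4.714978 − 4.668313) / 7
= 33.051511 / 7 = 4.721644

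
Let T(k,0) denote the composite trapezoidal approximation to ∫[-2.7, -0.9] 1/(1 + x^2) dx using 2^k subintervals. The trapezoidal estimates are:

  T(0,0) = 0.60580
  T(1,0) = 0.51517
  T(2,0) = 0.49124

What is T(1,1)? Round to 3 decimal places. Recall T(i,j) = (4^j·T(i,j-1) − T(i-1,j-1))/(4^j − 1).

T(1,1) = 0.51517 + (0.51517 − 0.60580)/3 = 0.48496

0.485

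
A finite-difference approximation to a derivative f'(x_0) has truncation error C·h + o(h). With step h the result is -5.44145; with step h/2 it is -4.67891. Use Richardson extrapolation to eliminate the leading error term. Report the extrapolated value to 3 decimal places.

Extrapolated value = (2·A(h/2) − A(h)) / (2 − 1)
= (2·(-4.67891) − (-5.44145)) / 1
= -3.91637 / 1 = -3.91637

-3.916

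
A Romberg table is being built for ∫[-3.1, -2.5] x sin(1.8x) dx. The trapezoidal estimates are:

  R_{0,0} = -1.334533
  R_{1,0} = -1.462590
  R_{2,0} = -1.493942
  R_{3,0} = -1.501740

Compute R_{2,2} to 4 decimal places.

-1.5043

R_{1,1} = (4·(-1.462590) − (-1.334533)) / 3 = -1.505276
R_{2,1} = -1.493942 + (-1.493942 − (-1.462590))/3 = -1.504393
R_{2,2} = (16·(-1.504393) − (-1.505276)) / 15 = -1.504334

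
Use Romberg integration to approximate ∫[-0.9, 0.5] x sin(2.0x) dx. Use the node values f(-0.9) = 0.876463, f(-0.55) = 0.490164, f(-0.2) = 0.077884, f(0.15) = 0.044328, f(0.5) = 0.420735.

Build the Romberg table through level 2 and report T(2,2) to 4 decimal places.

T(0,0) (trapezoid, 1 panel, h=1.4000): 0.908039
T(1,0) (trapezoid, 2 panels, h=0.7000): 0.508538
T(2,0) (trapezoid, 4 panels, h=0.3500): 0.441341
T(1,1) = 0.508538 + (0.508538 − 0.908039)/3 = 0.375371
T(2,1) = 0.441341 + (0.441341 − 0.508538)/3 = 0.418942
T(2,2) = 0.418942 + (0.418942 − 0.375371)/15 = 0.421847

0.4218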